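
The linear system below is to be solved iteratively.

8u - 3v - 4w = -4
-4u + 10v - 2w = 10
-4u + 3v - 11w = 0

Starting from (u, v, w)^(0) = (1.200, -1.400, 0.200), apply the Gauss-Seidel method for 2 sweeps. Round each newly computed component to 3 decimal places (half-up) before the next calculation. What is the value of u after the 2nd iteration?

Iteration 1:
  u = (-4 - (-3)·-1.400 - (-4)·0.200) / (8) = -0.925
  v = (10 - (-4)·-0.925 - (-2)·0.200) / (10) = 0.670
  w = (0 - (-4)·-0.925 - (3)·0.670) / (-11) = 0.519
Iteration 2:
  u = (-4 - (-3)·0.670 - (-4)·0.519) / (8) = 0.011
  v = (10 - (-4)·0.011 - (-2)·0.519) / (10) = 1.108
  w = (0 - (-4)·0.011 - (3)·1.108) / (-11) = 0.298

0.011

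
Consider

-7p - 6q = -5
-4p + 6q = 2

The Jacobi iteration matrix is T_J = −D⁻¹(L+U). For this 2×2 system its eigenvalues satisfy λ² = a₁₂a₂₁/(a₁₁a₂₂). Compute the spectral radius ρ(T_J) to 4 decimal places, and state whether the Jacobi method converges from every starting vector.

a₁₂a₂₁/(a₁₁a₂₂) = (-6)·(-4) / ((-7)·(6)) = -0.571429
ρ = √|-0.571429| = √0.571429 = 0.7559
ρ < 1, so Jacobi converges

0.7559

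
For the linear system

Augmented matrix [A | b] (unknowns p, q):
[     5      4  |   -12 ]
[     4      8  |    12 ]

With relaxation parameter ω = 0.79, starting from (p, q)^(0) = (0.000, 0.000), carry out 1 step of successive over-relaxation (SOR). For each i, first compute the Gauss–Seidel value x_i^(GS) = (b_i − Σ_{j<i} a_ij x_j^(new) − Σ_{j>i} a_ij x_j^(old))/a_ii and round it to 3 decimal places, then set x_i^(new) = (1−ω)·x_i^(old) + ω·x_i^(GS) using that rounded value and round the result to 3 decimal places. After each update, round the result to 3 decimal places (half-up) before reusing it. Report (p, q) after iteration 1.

Iteration 1:
  p: GS value = (-12 - (4)·0.000) / (5) = -2.400;  p ← (1−ω)·0.000 + ω·-2.400 = -1.896
  q: GS value = (12 - (4)·-1.896) / (8) = 2.448;  q ← (1−ω)·0.000 + ω·2.448 = 1.934

(-1.896, 1.934)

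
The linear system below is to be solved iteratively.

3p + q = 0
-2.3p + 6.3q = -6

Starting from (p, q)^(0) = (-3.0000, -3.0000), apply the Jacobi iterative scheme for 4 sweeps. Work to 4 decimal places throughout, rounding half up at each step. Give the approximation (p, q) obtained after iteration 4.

Iteration 1:
  p = (0 - (1)·-3.0000) / (3) = 1.0000
  q = (-6 - (-2.3)·-3.0000) / (6.3) = -2.0476
Iteration 2:
  p = (0 - (1)·-2.0476) / (3) = 0.6825
  q = (-6 - (-2.3)·1.0000) / (6.3) = -0.5873
Iteration 3:
  p = (0 - (1)·-0.5873) / (3) = 0.1958
  q = (-6 - (-2.3)·0.6825) / (6.3) = -0.7032
Iteration 4:
  p = (0 - (1)·-0.7032) / (3) = 0.2344
  q = (-6 - (-2.3)·0.1958) / (6.3) = -0.8809

(0.2344, -0.8809)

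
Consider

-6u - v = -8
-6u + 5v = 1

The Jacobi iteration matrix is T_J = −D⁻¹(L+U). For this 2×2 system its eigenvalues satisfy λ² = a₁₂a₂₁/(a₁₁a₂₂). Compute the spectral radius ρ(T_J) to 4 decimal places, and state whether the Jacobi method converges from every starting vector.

0.4472

a₁₂a₂₁/(a₁₁a₂₂) = (-1)·(-6) / ((-6)·(5)) = -0.200000
ρ = √|-0.200000| = √0.200000 = 0.4472
ρ < 1, so Jacobi converges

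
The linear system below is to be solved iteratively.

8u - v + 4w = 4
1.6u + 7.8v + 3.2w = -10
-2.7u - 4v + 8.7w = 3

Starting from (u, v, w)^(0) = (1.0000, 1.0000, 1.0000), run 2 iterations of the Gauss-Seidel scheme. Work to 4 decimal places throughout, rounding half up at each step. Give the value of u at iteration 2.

Iteration 1:
  u = (4 - (-1)·1.0000 - (4)·1.0000) / (8) = 0.1250
  v = (-10 - (1.6)·0.1250 - (3.2)·1.0000) / (7.8) = -1.7179
  w = (3 - (-2.7)·0.1250 - (-4)·-1.7179) / (8.7) = -0.4062
Iteration 2:
  u = (4 - (-1)·-1.7179 - (4)·-0.4062) / (8) = 0.4884
  v = (-10 - (1.6)·0.4884 - (3.2)·-0.4062) / (7.8) = -1.2156
  w = (3 - (-2.7)·0.4884 - (-4)·-1.2156) / (8.7) = -0.0625

0.4884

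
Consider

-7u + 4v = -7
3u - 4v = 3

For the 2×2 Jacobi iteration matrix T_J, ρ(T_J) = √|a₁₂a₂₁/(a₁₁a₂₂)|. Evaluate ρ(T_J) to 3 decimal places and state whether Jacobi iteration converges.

a₁₂a₂₁/(a₁₁a₂₂) = (4)·(3) / ((-7)·(-4)) = 0.428571
ρ = √|0.428571| = √0.428571 = 0.655
ρ < 1, so Jacobi converges

0.655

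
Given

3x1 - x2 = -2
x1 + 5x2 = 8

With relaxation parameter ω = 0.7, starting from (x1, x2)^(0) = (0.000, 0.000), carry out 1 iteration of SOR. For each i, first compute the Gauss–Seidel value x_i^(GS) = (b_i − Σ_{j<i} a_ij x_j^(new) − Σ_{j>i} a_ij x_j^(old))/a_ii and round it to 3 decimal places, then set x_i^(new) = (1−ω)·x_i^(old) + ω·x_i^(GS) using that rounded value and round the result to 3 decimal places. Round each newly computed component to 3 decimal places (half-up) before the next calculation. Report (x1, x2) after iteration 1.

(-0.467, 1.185)

Iteration 1:
  x1: GS value = (-2 - (-1)·0.000) / (3) = -0.667;  x1 ← (1−ω)·0.000 + ω·-0.667 = -0.467
  x2: GS value = (8 - (1)·-0.467) / (5) = 1.693;  x2 ← (1−ω)·0.000 + ω·1.693 = 1.185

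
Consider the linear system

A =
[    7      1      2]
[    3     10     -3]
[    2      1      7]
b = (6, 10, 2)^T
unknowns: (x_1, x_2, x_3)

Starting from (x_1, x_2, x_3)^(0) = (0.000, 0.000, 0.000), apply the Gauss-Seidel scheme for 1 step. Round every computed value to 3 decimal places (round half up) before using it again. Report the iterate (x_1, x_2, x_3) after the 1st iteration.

(0.857, 0.743, -0.065)

Iteration 1:
  x_1 = (6 - (1)·0.000 - (2)·0.000) / (7) = 0.857
  x_2 = (10 - (3)·0.857 - (-3)·0.000) / (10) = 0.743
  x_3 = (2 - (2)·0.857 - (1)·0.743) / (7) = -0.065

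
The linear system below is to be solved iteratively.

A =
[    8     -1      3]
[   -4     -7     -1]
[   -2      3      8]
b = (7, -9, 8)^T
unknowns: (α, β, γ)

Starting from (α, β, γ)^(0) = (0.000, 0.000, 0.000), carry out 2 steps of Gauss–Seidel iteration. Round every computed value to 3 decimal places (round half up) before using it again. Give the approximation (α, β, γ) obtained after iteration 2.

(0.627, 0.795, 0.859)

Iteration 1:
  α = (7 - (-1)·0.000 - (3)·0.000) / (8) = 0.875
  β = (-9 - (-4)·0.875 - (-1)·0.000) / (-7) = 0.786
  γ = (8 - (-2)·0.875 - (3)·0.786) / (8) = 0.924
Iteration 2:
  α = (7 - (-1)·0.786 - (3)·0.924) / (8) = 0.627
  β = (-9 - (-4)·0.627 - (-1)·0.924) / (-7) = 0.795
  γ = (8 - (-2)·0.627 - (3)·0.795) / (8) = 0.859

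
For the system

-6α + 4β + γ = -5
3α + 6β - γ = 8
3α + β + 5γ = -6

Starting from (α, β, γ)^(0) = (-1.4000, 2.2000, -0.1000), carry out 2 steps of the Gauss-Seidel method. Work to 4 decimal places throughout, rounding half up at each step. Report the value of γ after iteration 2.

Iteration 1:
  α = (-5 - (4)·2.2000 - (1)·-0.1000) / (-6) = 2.2833
  β = (8 - (3)·2.2833 - (-1)·-0.1000) / (6) = 0.1750
  γ = (-6 - (3)·2.2833 - (1)·0.1750) / (5) = -2.6050
Iteration 2:
  α = (-5 - (4)·0.1750 - (1)·-2.6050) / (-6) = 0.5158
  β = (8 - (3)·0.5158 - (-1)·-2.6050) / (6) = 0.6413
  γ = (-6 - (3)·0.5158 - (1)·0.6413) / (5) = -1.6377

-1.6377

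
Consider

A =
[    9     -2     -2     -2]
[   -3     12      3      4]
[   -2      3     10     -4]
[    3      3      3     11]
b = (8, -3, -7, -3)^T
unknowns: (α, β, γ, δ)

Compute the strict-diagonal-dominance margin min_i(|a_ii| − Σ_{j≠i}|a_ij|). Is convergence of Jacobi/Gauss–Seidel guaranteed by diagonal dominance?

1

row 1: |9| − (2+2+2) = 3
row 2: |12| − (3+3+4) = 2
row 3: |10| − (2+3+4) = 1
row 4: |11| − (3+3+3) = 2
minimum over rows = 1 → strictly diagonally dominant (convergence guaranteed)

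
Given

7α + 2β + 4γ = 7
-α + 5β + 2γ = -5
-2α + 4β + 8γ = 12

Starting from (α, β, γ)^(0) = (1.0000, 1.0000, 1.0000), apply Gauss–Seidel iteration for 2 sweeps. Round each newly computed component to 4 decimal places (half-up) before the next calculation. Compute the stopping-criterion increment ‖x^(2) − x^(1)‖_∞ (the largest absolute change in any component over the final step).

0.4927

Iteration 1:
  α = (7 - (2)·1.0000 - (4)·1.0000) / (7) = 0.1429
  β = (-5 - (-1)·0.1429 - (2)·1.0000) / (5) = -1.3714
  γ = (12 - (-2)·0.1429 - (4)·-1.3714) / (8) = 2.2214
Iteration 2:
  α = (7 - (2)·-1.3714 - (4)·2.2214) / (7) = 0.1225
  β = (-5 - (-1)·0.1225 - (2)·2.2214) / (5) = -1.8641
  γ = (12 - (-2)·0.1225 - (4)·-1.8641) / (8) = 2.4627
Change: (-0.0204, -0.4927, 0.2413) → max |·| = 0.4927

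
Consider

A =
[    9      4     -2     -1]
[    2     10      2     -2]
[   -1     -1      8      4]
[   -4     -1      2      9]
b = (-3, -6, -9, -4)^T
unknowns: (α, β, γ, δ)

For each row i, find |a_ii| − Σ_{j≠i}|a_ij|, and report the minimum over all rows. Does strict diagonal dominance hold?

row 1: |9| − (4+2+1) = 2
row 2: |10| − (2+2+2) = 4
row 3: |8| − (1+1+4) = 2
row 4: |9| − (4+1+2) = 2
minimum over rows = 2 → strictly diagonally dominant (convergence guaranteed)

2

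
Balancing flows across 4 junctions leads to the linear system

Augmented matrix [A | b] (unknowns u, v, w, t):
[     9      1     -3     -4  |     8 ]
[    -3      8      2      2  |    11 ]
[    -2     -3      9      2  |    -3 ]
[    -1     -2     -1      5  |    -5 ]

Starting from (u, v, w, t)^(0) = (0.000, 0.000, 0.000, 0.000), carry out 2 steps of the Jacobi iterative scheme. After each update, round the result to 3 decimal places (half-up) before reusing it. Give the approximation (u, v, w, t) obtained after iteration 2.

(0.181, 2.042, 0.545, -0.339)

Iteration 1:
  u = (8 - (1)·0.000 - (-3)·0.000 - (-4)·0.000) / (9) = 0.889
  v = (11 - (-3)·0.000 - (2)·0.000 - (2)·0.000) / (8) = 1.375
  w = (-3 - (-2)·0.000 - (-3)·0.000 - (2)·0.000) / (9) = -0.333
  t = (-5 - (-1)·0.000 - (-2)·0.000 - (-1)·0.000) / (5) = -1.000
Iteration 2:
  u = (8 - (1)·1.375 - (-3)·-0.333 - (-4)·-1.000) / (9) = 0.181
  v = (11 - (-3)·0.889 - (2)·-0.333 - (2)·-1.000) / (8) = 2.042
  w = (-3 - (-2)·0.889 - (-3)·1.375 - (2)·-1.000) / (9) = 0.545
  t = (-5 - (-1)·0.889 - (-2)·1.375 - (-1)·-0.333) / (5) = -0.339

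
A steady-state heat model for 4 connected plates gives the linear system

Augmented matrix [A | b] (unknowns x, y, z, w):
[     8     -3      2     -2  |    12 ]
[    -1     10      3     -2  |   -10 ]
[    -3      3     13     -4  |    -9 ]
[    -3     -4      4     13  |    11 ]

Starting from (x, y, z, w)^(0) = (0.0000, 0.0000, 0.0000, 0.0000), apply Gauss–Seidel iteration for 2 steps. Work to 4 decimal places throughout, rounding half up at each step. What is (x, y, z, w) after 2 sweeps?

(1.4630, -0.6133, 0.0874, 0.9682)

Iteration 1:
  x = (12 - (-3)·0.0000 - (2)·0.0000 - (-2)·0.0000) / (8) = 1.5000
  y = (-10 - (-1)·1.5000 - (3)·0.0000 - (-2)·0.0000) / (10) = -0.8500
  z = (-9 - (-3)·1.5000 - (3)·-0.8500 - (-4)·0.0000) / (13) = -0.1500
  w = (11 - (-3)·1.5000 - (-4)·-0.8500 - (4)·-0.1500) / (13) = 0.9769
Iteration 2:
  x = (12 - (-3)·-0.8500 - (2)·-0.1500 - (-2)·0.9769) / (8) = 1.4630
  y = (-10 - (-1)·1.4630 - (3)·-0.1500 - (-2)·0.9769) / (10) = -0.6133
  z = (-9 - (-3)·1.4630 - (3)·-0.6133 - (-4)·0.9769) / (13) = 0.0874
  w = (11 - (-3)·1.4630 - (-4)·-0.6133 - (4)·0.0874) / (13) = 0.9682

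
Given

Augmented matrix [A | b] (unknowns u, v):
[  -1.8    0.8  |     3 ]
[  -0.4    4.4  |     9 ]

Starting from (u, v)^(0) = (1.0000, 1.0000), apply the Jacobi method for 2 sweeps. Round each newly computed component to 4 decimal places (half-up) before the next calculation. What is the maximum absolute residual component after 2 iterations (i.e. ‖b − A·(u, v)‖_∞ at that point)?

0.2022

Iteration 1:
  u = (3 - (0.8)·1.0000) / (-1.8) = -1.2222
  v = (9 - (-0.4)·1.0000) / (4.4) = 2.1364
Iteration 2:
  u = (3 - (0.8)·2.1364) / (-1.8) = -0.7172
  v = (9 - (-0.4)·-1.2222) / (4.4) = 1.9343
Residual b − A·x = (0.1616, 0.2022); ∞-norm = 0.2022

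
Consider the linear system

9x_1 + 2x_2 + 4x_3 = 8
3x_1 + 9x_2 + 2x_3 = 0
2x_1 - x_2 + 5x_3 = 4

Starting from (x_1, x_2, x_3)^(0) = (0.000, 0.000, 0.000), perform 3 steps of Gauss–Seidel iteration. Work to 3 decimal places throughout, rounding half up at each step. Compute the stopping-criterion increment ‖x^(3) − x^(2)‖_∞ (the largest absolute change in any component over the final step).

Iteration 1:
  x_1 = (8 - (2)·0.000 - (4)·0.000) / (9) = 0.889
  x_2 = (0 - (3)·0.889 - (2)·0.000) / (9) = -0.296
  x_3 = (4 - (2)·0.889 - (-1)·-0.296) / (5) = 0.385
Iteration 2:
  x_1 = (8 - (2)·-0.296 - (4)·0.385) / (9) = 0.784
  x_2 = (0 - (3)·0.784 - (2)·0.385) / (9) = -0.347
  x_3 = (4 - (2)·0.784 - (-1)·-0.347) / (5) = 0.417
Iteration 3:
  x_1 = (8 - (2)·-0.347 - (4)·0.417) / (9) = 0.781
  x_2 = (0 - (3)·0.781 - (2)·0.417) / (9) = -0.353
  x_3 = (4 - (2)·0.781 - (-1)·-0.353) / (5) = 0.417
Change: (-0.003, -0.006, 0.000) → max |·| = 0.006

0.006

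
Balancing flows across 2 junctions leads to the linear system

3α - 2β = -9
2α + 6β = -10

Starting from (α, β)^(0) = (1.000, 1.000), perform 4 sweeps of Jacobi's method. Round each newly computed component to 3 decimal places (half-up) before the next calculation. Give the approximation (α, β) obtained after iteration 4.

(-3.148, -0.469)

Iteration 1:
  α = (-9 - (-2)·1.000) / (3) = -2.333
  β = (-10 - (2)·1.000) / (6) = -2.000
Iteration 2:
  α = (-9 - (-2)·-2.000) / (3) = -4.333
  β = (-10 - (2)·-2.333) / (6) = -0.889
Iteration 3:
  α = (-9 - (-2)·-0.889) / (3) = -3.593
  β = (-10 - (2)·-4.333) / (6) = -0.222
Iteration 4:
  α = (-9 - (-2)·-0.222) / (3) = -3.148
  β = (-10 - (2)·-3.593) / (6) = -0.469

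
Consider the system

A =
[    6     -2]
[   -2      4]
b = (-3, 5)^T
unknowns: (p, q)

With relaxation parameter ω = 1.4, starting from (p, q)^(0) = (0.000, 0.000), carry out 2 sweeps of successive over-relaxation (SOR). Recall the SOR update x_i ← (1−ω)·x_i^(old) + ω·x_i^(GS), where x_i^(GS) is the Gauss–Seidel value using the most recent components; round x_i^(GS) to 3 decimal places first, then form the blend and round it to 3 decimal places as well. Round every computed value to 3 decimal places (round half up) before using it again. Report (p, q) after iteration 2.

Iteration 1:
  p: GS value = (-3 - (-2)·0.000) / (6) = -0.500;  p ← (1−ω)·0.000 + ω·-0.500 = -0.700
  q: GS value = (5 - (-2)·-0.700) / (4) = 0.900;  q ← (1−ω)·0.000 + ω·0.900 = 1.260
Iteration 2:
  p: GS value = (-3 - (-2)·1.260) / (6) = -0.080;  p ← (1−ω)·-0.700 + ω·-0.080 = 0.168
  q: GS value = (5 - (-2)·0.168) / (4) = 1.334;  q ← (1−ω)·1.260 + ω·1.334 = 1.364

(0.168, 1.364)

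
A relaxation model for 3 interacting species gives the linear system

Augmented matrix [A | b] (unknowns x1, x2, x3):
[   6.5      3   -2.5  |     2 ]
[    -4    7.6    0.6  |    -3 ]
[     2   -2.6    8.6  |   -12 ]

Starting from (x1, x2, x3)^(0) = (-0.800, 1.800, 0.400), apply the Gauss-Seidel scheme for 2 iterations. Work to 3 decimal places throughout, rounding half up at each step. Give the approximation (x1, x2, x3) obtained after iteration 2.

(0.019, -0.267, -1.480)

Iteration 1:
  x1 = (2 - (3)·1.800 - (-2.5)·0.400) / (6.5) = -0.369
  x2 = (-3 - (-4)·-0.369 - (0.6)·0.400) / (7.6) = -0.621
  x3 = (-12 - (2)·-0.369 - (-2.6)·-0.621) / (8.6) = -1.497
Iteration 2:
  x1 = (2 - (3)·-0.621 - (-2.5)·-1.497) / (6.5) = 0.019
  x2 = (-3 - (-4)·0.019 - (0.6)·-1.497) / (7.6) = -0.267
  x3 = (-12 - (2)·0.019 - (-2.6)·-0.267) / (8.6) = -1.480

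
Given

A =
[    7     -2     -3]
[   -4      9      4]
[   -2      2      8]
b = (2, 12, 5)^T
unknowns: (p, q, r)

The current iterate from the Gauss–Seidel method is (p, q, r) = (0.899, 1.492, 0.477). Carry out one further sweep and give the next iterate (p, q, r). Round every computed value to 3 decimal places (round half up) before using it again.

(0.916, 1.528, 0.472)

One sweep:
  p = (2 - (-2)·1.492 - (-3)·0.477) / (7) = 0.916
  q = (12 - (-4)·0.916 - (4)·0.477) / (9) = 1.528
  r = (5 - (-2)·0.916 - (2)·1.528) / (8) = 0.472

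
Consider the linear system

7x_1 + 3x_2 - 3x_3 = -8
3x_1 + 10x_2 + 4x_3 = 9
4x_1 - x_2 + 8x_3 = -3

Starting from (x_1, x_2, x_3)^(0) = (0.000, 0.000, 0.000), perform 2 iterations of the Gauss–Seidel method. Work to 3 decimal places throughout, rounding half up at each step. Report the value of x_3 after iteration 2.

0.540

Iteration 1:
  x_1 = (-8 - (3)·0.000 - (-3)·0.000) / (7) = -1.143
  x_2 = (9 - (3)·-1.143 - (4)·0.000) / (10) = 1.243
  x_3 = (-3 - (4)·-1.143 - (-1)·1.243) / (8) = 0.352
Iteration 2:
  x_1 = (-8 - (3)·1.243 - (-3)·0.352) / (7) = -1.525
  x_2 = (9 - (3)·-1.525 - (4)·0.352) / (10) = 1.217
  x_3 = (-3 - (4)·-1.525 - (-1)·1.217) / (8) = 0.540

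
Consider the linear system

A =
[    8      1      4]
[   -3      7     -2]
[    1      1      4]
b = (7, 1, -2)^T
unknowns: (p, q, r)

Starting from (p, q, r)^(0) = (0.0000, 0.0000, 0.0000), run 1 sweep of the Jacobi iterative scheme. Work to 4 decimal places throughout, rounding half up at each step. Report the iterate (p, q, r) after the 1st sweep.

(0.8750, 0.1429, -0.5000)

Iteration 1:
  p = (7 - (1)·0.0000 - (4)·0.0000) / (8) = 0.8750
  q = (1 - (-3)·0.0000 - (-2)·0.0000) / (7) = 0.1429
  r = (-2 - (1)·0.0000 - (1)·0.0000) / (4) = -0.5000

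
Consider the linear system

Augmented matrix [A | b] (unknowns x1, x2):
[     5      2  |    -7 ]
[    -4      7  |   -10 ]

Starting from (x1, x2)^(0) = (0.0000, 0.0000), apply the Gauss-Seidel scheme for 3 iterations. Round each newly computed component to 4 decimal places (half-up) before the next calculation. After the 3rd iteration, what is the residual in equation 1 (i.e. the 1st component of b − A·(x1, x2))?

0.2327

Iteration 1:
  x1 = (-7 - (2)·0.0000) / (5) = -1.4000
  x2 = (-10 - (-4)·-1.4000) / (7) = -2.2286
Iteration 2:
  x1 = (-7 - (2)·-2.2286) / (5) = -0.5086
  x2 = (-10 - (-4)·-0.5086) / (7) = -1.7192
Iteration 3:
  x1 = (-7 - (2)·-1.7192) / (5) = -0.7123
  x2 = (-10 - (-4)·-0.7123) / (7) = -1.8356
Residual b − A·x = (0.2327, 0.0000)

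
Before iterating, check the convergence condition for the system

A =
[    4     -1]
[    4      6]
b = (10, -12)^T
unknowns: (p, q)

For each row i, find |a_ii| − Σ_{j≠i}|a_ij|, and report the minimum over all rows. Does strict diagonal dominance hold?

2

row 1: |4| − (1) = 3
row 2: |6| − (4) = 2
minimum over rows = 2 → strictly diagonally dominant (convergence guaranteed)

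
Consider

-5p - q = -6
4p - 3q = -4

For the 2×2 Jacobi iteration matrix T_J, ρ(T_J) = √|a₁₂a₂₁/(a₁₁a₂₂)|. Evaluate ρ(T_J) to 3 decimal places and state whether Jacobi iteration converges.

a₁₂a₂₁/(a₁₁a₂₂) = (-1)·(4) / ((-5)·(-3)) = -0.266667
ρ = √|-0.266667| = √0.266667 = 0.516
ρ < 1, so Jacobi converges

0.516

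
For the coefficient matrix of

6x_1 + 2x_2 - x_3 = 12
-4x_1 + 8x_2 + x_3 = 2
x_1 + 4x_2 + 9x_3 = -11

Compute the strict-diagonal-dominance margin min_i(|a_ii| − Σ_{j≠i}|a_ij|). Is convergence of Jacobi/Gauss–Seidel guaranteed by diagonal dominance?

3

row 1: |6| − (2+1) = 3
row 2: |8| − (4+1) = 3
row 3: |9| − (1+4) = 4
minimum over rows = 3 → strictly diagonally dominant (convergence guaranteed)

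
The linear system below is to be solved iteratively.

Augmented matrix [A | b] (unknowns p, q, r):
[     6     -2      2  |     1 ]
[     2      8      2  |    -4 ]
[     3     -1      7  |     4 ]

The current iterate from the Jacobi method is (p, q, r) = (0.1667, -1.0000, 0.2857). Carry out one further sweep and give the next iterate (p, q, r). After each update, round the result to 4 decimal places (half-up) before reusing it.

(-0.2619, -0.6131, 0.3571)

One sweep:
  p = (1 - (-2)·-1.0000 - (2)·0.2857) / (6) = -0.2619
  q = (-4 - (2)·0.1667 - (2)·0.2857) / (8) = -0.6131
  r = (4 - (3)·0.1667 - (-1)·-1.0000) / (7) = 0.3571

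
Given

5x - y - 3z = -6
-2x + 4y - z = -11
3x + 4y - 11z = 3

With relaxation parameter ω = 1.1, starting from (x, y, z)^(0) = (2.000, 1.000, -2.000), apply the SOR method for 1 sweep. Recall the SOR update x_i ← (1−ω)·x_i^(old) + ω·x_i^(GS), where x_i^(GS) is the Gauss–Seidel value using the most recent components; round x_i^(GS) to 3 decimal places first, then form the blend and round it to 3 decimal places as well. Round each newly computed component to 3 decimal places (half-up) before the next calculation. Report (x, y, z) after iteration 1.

Iteration 1:
  x: GS value = (-6 - (-1)·1.000 - (-3)·-2.000) / (5) = -2.200;  x ← (1−ω)·2.000 + ω·-2.200 = -2.620
  y: GS value = (-11 - (-2)·-2.620 - (-1)·-2.000) / (4) = -4.560;  y ← (1−ω)·1.000 + ω·-4.560 = -5.116
  z: GS value = (3 - (3)·-2.620 - (4)·-5.116) / (-11) = -2.848;  z ← (1−ω)·-2.000 + ω·-2.848 = -2.933

(-2.620, -5.116, -2.933)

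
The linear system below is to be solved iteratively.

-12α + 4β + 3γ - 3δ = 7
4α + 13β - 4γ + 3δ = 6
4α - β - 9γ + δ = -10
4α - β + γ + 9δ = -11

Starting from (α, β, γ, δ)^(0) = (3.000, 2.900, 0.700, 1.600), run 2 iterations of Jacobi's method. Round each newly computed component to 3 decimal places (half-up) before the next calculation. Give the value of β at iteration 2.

Iteration 1:
  α = (7 - (4)·2.900 - (3)·0.700 - (-3)·1.600) / (-12) = 0.158
  β = (6 - (4)·3.000 - (-4)·0.700 - (3)·1.600) / (13) = -0.615
  γ = (-10 - (4)·3.000 - (-1)·2.900 - (1)·1.600) / (-9) = 2.300
  δ = (-11 - (4)·3.000 - (-1)·2.900 - (1)·0.700) / (9) = -2.311
Iteration 2:
  α = (7 - (4)·-0.615 - (3)·2.300 - (-3)·-2.311) / (-12) = 0.364
  β = (6 - (4)·0.158 - (-4)·2.300 - (3)·-2.311) / (13) = 1.654
  γ = (-10 - (4)·0.158 - (-1)·-0.615 - (1)·-2.311) / (-9) = 0.993
  δ = (-11 - (4)·0.158 - (-1)·-0.615 - (1)·2.300) / (9) = -1.616

1.654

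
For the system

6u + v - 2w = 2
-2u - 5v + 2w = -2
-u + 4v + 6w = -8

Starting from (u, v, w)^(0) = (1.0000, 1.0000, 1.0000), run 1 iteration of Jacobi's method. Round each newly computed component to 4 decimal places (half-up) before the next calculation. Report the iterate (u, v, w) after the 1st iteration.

Iteration 1:
  u = (2 - (1)·1.0000 - (-2)·1.0000) / (6) = 0.5000
  v = (-2 - (-2)·1.0000 - (2)·1.0000) / (-5) = 0.4000
  w = (-8 - (-1)·1.0000 - (4)·1.0000) / (6) = -1.8333

(0.5000, 0.4000, -1.8333)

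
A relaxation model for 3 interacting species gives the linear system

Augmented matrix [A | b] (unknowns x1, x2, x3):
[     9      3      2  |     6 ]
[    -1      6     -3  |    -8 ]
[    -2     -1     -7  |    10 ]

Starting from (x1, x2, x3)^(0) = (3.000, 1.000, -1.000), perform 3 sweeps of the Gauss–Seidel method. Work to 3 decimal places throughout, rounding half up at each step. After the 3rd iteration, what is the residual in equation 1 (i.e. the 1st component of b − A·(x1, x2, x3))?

Iteration 1:
  x1 = (6 - (3)·1.000 - (2)·-1.000) / (9) = 0.556
  x2 = (-8 - (-1)·0.556 - (-3)·-1.000) / (6) = -1.741
  x3 = (10 - (-2)·0.556 - (-1)·-1.741) / (-7) = -1.339
Iteration 2:
  x1 = (6 - (3)·-1.741 - (2)·-1.339) / (9) = 1.545
  x2 = (-8 - (-1)·1.545 - (-3)·-1.339) / (6) = -1.745
  x3 = (10 - (-2)·1.545 - (-1)·-1.745) / (-7) = -1.621
Iteration 3:
  x1 = (6 - (3)·-1.745 - (2)·-1.621) / (9) = 1.609
  x2 = (-8 - (-1)·1.609 - (-3)·-1.621) / (6) = -1.876
  x3 = (10 - (-2)·1.609 - (-1)·-1.876) / (-7) = -1.620
Residual b − A·x = (0.387, 0.005, 0.002)

0.387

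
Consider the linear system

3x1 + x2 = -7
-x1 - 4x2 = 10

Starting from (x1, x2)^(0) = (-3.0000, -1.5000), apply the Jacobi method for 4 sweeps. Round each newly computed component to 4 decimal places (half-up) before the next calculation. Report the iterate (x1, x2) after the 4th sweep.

(-1.6458, -2.0868)

Iteration 1:
  x1 = (-7 - (1)·-1.5000) / (3) = -1.8333
  x2 = (10 - (-1)·-3.0000) / (-4) = -1.7500
Iteration 2:
  x1 = (-7 - (1)·-1.7500) / (3) = -1.7500
  x2 = (10 - (-1)·-1.8333) / (-4) = -2.0417
Iteration 3:
  x1 = (-7 - (1)·-2.0417) / (3) = -1.6528
  x2 = (10 - (-1)·-1.7500) / (-4) = -2.0625
Iteration 4:
  x1 = (-7 - (1)·-2.0625) / (3) = -1.6458
  x2 = (10 - (-1)·-1.6528) / (-4) = -2.0868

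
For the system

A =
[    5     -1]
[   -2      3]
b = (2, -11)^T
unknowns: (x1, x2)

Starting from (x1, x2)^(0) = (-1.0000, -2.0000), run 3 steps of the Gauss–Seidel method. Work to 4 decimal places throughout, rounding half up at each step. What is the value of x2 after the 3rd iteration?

-3.9185

Iteration 1:
  x1 = (2 - (-1)·-2.0000) / (5) = 0.0000
  x2 = (-11 - (-2)·0.0000) / (3) = -3.6667
Iteration 2:
  x1 = (2 - (-1)·-3.6667) / (5) = -0.3333
  x2 = (-11 - (-2)·-0.3333) / (3) = -3.8889
Iteration 3:
  x1 = (2 - (-1)·-3.8889) / (5) = -0.3778
  x2 = (-11 - (-2)·-0.3778) / (3) = -3.9185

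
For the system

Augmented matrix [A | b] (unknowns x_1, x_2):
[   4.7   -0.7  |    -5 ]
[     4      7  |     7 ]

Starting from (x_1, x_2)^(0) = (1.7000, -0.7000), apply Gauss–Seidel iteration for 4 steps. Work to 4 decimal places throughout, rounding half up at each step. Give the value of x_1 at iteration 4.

-0.8429

Iteration 1:
  x_1 = (-5 - (-0.7)·-0.7000) / (4.7) = -1.1681
  x_2 = (7 - (4)·-1.1681) / (7) = 1.6675
Iteration 2:
  x_1 = (-5 - (-0.7)·1.6675) / (4.7) = -0.8155
  x_2 = (7 - (4)·-0.8155) / (7) = 1.4660
Iteration 3:
  x_1 = (-5 - (-0.7)·1.4660) / (4.7) = -0.8455
  x_2 = (7 - (4)·-0.8455) / (7) = 1.4831
Iteration 4:
  x_1 = (-5 - (-0.7)·1.4831) / (4.7) = -0.8429
  x_2 = (7 - (4)·-0.8429) / (7) = 1.4817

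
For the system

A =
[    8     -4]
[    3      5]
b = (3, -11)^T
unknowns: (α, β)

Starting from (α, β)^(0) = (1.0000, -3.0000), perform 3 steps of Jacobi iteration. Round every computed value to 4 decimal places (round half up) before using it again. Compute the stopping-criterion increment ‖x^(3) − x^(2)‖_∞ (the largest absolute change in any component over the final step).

0.6375

Iteration 1:
  α = (3 - (-4)·-3.0000) / (8) = -1.1250
  β = (-11 - (3)·1.0000) / (5) = -2.8000
Iteration 2:
  α = (3 - (-4)·-2.8000) / (8) = -1.0250
  β = (-11 - (3)·-1.1250) / (5) = -1.5250
Iteration 3:
  α = (3 - (-4)·-1.5250) / (8) = -0.3875
  β = (-11 - (3)·-1.0250) / (5) = -1.5850
Change: (0.6375, -0.0600) → max |·| = 0.6375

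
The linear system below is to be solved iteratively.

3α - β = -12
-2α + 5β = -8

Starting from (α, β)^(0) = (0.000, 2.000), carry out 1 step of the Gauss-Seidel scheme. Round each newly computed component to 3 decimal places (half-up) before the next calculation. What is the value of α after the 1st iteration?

-3.333

Iteration 1:
  α = (-12 - (-1)·2.000) / (3) = -3.333
  β = (-8 - (-2)·-3.333) / (5) = -2.933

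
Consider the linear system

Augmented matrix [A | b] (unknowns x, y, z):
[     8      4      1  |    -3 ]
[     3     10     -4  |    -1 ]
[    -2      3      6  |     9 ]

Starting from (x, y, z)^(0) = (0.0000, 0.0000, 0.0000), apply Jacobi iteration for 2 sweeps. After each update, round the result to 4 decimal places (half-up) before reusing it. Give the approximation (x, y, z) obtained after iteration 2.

(-0.5125, 0.6125, 1.4250)

Iteration 1:
  x = (-3 - (4)·0.0000 - (1)·0.0000) / (8) = -0.3750
  y = (-1 - (3)·0.0000 - (-4)·0.0000) / (10) = -0.1000
  z = (9 - (-2)·0.0000 - (3)·0.0000) / (6) = 1.5000
Iteration 2:
  x = (-3 - (4)·-0.1000 - (1)·1.5000) / (8) = -0.5125
  y = (-1 - (3)·-0.3750 - (-4)·1.5000) / (10) = 0.6125
  z = (9 - (-2)·-0.3750 - (3)·-0.1000) / (6) = 1.4250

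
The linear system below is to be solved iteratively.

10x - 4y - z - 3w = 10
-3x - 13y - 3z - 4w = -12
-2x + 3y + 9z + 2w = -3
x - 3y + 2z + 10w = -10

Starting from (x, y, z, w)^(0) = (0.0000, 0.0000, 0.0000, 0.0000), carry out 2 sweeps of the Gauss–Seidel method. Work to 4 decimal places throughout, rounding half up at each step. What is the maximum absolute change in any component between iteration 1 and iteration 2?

Iteration 1:
  x = (10 - (-4)·0.0000 - (-1)·0.0000 - (-3)·0.0000) / (10) = 1.0000
  y = (-12 - (-3)·1.0000 - (-3)·0.0000 - (-4)·0.0000) / (-13) = 0.6923
  z = (-3 - (-2)·1.0000 - (3)·0.6923 - (2)·0.0000) / (9) = -0.3419
  w = (-10 - (1)·1.0000 - (-3)·0.6923 - (2)·-0.3419) / (10) = -0.8239
Iteration 2:
  x = (10 - (-4)·0.6923 - (-1)·-0.3419 - (-3)·-0.8239) / (10) = 0.9956
  y = (-12 - (-3)·0.9956 - (-3)·-0.3419 - (-4)·-0.8239) / (-13) = 1.0257
  z = (-3 - (-2)·0.9956 - (3)·1.0257 - (2)·-0.8239) / (9) = -0.2709
  w = (-10 - (1)·0.9956 - (-3)·1.0257 - (2)·-0.2709) / (10) = -0.7377
Change: (-0.0044, 0.3334, 0.0710, 0.0862) → max |·| = 0.3334

0.3334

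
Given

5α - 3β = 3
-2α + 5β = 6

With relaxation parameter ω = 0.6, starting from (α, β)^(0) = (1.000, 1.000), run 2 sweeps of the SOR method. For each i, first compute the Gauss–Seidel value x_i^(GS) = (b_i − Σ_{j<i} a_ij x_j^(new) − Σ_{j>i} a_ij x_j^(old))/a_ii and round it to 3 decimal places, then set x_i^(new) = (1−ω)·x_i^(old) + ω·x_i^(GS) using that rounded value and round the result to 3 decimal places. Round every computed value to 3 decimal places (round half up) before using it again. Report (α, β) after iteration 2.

(1.308, 1.589)

Iteration 1:
  α: GS value = (3 - (-3)·1.000) / (5) = 1.200;  α ← (1−ω)·1.000 + ω·1.200 = 1.120
  β: GS value = (6 - (-2)·1.120) / (5) = 1.648;  β ← (1−ω)·1.000 + ω·1.648 = 1.389
Iteration 2:
  α: GS value = (3 - (-3)·1.389) / (5) = 1.433;  α ← (1−ω)·1.120 + ω·1.433 = 1.308
  β: GS value = (6 - (-2)·1.308) / (5) = 1.723;  β ← (1−ω)·1.389 + ω·1.723 = 1.589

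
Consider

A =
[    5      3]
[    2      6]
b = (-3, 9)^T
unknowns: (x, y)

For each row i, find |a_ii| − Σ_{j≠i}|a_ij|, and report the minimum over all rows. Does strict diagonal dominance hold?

row 1: |5| − (3) = 2
row 2: |6| − (2) = 4
minimum over rows = 2 → strictly diagonally dominant (convergence guaranteed)

2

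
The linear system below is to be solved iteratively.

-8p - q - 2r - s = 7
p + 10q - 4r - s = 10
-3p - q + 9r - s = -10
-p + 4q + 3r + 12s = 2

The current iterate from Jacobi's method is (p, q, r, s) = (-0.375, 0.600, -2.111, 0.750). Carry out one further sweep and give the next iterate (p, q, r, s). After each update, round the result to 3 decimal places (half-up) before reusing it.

One sweep:
  p = (7 - (-1)·0.600 - (-2)·-2.111 - (-1)·0.750) / (-8) = -0.516
  q = (10 - (1)·-0.375 - (-4)·-2.111 - (-1)·0.750) / (10) = 0.268
  r = (-10 - (-3)·-0.375 - (-1)·0.600 - (-1)·0.750) / (9) = -1.086
  s = (2 - (-1)·-0.375 - (4)·0.600 - (3)·-2.111) / (12) = 0.463

(-0.516, 0.268, -1.086, 0.463)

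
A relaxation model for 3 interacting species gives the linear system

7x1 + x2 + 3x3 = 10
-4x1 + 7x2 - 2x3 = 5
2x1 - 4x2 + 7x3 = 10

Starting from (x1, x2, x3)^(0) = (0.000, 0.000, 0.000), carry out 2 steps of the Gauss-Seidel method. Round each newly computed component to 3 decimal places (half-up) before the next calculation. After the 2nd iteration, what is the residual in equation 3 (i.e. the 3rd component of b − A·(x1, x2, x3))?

Iteration 1:
  x1 = (10 - (1)·0.000 - (3)·0.000) / (7) = 1.429
  x2 = (5 - (-4)·1.429 - (-2)·0.000) / (7) = 1.531
  x3 = (10 - (2)·1.429 - (-4)·1.531) / (7) = 1.895
Iteration 2:
  x1 = (10 - (1)·1.531 - (3)·1.895) / (7) = 0.398
  x2 = (5 - (-4)·0.398 - (-2)·1.895) / (7) = 1.483
  x3 = (10 - (2)·0.398 - (-4)·1.483) / (7) = 2.162
Residual b − A·x = (-0.755, 0.535, 0.002)

0.002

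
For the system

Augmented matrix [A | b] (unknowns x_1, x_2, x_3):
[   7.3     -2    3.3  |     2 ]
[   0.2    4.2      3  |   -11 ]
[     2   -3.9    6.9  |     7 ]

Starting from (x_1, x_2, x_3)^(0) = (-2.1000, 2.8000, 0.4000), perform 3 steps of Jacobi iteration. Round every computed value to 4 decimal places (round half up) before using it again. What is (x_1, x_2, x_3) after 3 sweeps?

(-0.7114, -1.9406, -1.2199)

Iteration 1:
  x_1 = (2 - (-2)·2.8000 - (3.3)·0.4000) / (7.3) = 0.8603
  x_2 = (-11 - (0.2)·-2.1000 - (3)·0.4000) / (4.2) = -2.8048
  x_3 = (7 - (2)·-2.1000 - (-3.9)·2.8000) / (6.9) = 3.2058
Iteration 2:
  x_1 = (2 - (-2)·-2.8048 - (3.3)·3.2058) / (7.3) = -1.9437
  x_2 = (-11 - (0.2)·0.8603 - (3)·3.2058) / (4.2) = -4.9499
  x_3 = (7 - (2)·0.8603 - (-3.9)·-2.8048) / (6.9) = -0.8202
Iteration 3:
  x_1 = (2 - (-2)·-4.9499 - (3.3)·-0.8202) / (7.3) = -0.7114
  x_2 = (-11 - (0.2)·-1.9437 - (3)·-0.8202) / (4.2) = -1.9406
  x_3 = (7 - (2)·-1.9437 - (-3.9)·-4.9499) / (6.9) = -1.2199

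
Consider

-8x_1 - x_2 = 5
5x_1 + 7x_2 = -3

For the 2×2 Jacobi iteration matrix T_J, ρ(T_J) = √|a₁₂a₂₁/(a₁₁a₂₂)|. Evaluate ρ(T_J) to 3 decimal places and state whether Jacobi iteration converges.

0.299

a₁₂a₂₁/(a₁₁a₂₂) = (-1)·(5) / ((-8)·(7)) = 0.089286
ρ = √|0.089286| = √0.089286 = 0.299
ρ < 1, so Jacobi converges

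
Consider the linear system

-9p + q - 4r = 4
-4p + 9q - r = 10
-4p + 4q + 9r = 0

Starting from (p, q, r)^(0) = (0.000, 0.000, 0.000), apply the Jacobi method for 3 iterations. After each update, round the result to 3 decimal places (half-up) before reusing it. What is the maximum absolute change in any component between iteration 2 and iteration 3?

0.285

Iteration 1:
  p = (4 - (1)·0.000 - (-4)·0.000) / (-9) = -0.444
  q = (10 - (-4)·0.000 - (-1)·0.000) / (9) = 1.111
  r = (0 - (-4)·0.000 - (4)·0.000) / (9) = 0.000
Iteration 2:
  p = (4 - (1)·1.111 - (-4)·0.000) / (-9) = -0.321
  q = (10 - (-4)·-0.444 - (-1)·0.000) / (9) = 0.914
  r = (0 - (-4)·-0.444 - (4)·1.111) / (9) = -0.691
Iteration 3:
  p = (4 - (1)·0.914 - (-4)·-0.691) / (-9) = -0.036
  q = (10 - (-4)·-0.321 - (-1)·-0.691) / (9) = 0.892
  r = (0 - (-4)·-0.321 - (4)·0.914) / (9) = -0.549
Change: (0.285, -0.022, 0.142) → max |·| = 0.285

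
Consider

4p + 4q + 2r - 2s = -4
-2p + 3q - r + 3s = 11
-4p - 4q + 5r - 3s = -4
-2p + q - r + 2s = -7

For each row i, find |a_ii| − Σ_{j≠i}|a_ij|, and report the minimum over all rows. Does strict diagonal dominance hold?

-6

row 1: |4| − (4+2+2) = -4
row 2: |3| − (2+1+3) = -3
row 3: |5| − (4+4+3) = -6
row 4: |2| − (2+1+1) = -2
minimum over rows = -6 → not strictly diagonally dominant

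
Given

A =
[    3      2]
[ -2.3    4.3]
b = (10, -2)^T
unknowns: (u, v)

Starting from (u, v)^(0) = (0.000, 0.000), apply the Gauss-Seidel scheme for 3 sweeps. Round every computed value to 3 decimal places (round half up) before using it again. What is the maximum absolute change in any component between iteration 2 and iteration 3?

0.313

Iteration 1:
  u = (10 - (2)·0.000) / (3) = 3.333
  v = (-2 - (-2.3)·3.333) / (4.3) = 1.318
Iteration 2:
  u = (10 - (2)·1.318) / (3) = 2.455
  v = (-2 - (-2.3)·2.455) / (4.3) = 0.848
Iteration 3:
  u = (10 - (2)·0.848) / (3) = 2.768
  v = (-2 - (-2.3)·2.768) / (4.3) = 1.015
Change: (0.313, 0.167) → max |·| = 0.313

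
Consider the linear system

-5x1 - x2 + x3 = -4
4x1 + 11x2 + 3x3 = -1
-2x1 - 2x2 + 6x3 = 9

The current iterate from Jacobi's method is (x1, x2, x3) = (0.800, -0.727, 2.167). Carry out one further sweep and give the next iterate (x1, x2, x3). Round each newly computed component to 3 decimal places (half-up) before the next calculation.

(1.379, -0.973, 1.524)

One sweep:
  x1 = (-4 - (-1)·-0.727 - (1)·2.167) / (-5) = 1.379
  x2 = (-1 - (4)·0.800 - (3)·2.167) / (11) = -0.973
  x3 = (9 - (-2)·0.800 - (-2)·-0.727) / (6) = 1.524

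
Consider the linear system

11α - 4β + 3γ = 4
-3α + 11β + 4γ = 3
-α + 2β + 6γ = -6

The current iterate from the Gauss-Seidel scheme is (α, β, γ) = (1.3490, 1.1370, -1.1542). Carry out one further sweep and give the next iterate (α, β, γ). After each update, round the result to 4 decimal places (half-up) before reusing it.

One sweep:
  α = (4 - (-4)·1.1370 - (3)·-1.1542) / (11) = 1.0919
  β = (3 - (-3)·1.0919 - (4)·-1.1542) / (11) = 0.9902
  γ = (-6 - (-1)·1.0919 - (2)·0.9902) / (6) = -1.1481

(1.0919, 0.9902, -1.1481)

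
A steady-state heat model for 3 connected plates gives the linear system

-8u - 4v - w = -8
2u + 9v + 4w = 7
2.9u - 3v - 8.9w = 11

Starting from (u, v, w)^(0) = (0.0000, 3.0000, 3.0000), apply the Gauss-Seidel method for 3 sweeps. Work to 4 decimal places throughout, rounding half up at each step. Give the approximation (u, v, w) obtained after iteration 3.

(0.5963, 1.1629, -1.4336)

Iteration 1:
  u = (-8 - (-4)·3.0000 - (-1)·3.0000) / (-8) = -0.8750
  v = (7 - (2)·-0.8750 - (4)·3.0000) / (9) = -0.3611
  w = (11 - (2.9)·-0.8750 - (-3)·-0.3611) / (-8.9) = -1.3993
Iteration 2:
  u = (-8 - (-4)·-0.3611 - (-1)·-1.3993) / (-8) = 1.3555
  v = (7 - (2)·1.3555 - (4)·-1.3993) / (9) = 1.0985
  w = (11 - (2.9)·1.3555 - (-3)·1.0985) / (-8.9) = -1.1646
Iteration 3:
  u = (-8 - (-4)·1.0985 - (-1)·-1.1646) / (-8) = 0.5963
  v = (7 - (2)·0.5963 - (4)·-1.1646) / (9) = 1.1629
  w = (11 - (2.9)·0.5963 - (-3)·1.1629) / (-8.9) = -1.4336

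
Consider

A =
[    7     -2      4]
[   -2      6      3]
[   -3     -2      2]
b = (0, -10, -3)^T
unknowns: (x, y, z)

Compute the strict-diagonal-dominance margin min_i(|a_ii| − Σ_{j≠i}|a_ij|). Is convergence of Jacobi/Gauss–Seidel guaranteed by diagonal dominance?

-3

row 1: |7| − (2+4) = 1
row 2: |6| − (2+3) = 1
row 3: |2| − (3+2) = -3
minimum over rows = -3 → not strictly diagonally dominant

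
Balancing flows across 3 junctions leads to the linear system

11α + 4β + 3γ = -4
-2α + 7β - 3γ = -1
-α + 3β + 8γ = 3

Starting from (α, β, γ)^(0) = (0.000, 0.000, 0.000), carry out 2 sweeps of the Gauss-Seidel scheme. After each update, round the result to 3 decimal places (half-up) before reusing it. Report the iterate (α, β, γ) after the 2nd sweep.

(-0.389, -0.073, 0.354)

Iteration 1:
  α = (-4 - (4)·0.000 - (3)·0.000) / (11) = -0.364
  β = (-1 - (-2)·-0.364 - (-3)·0.000) / (7) = -0.247
  γ = (3 - (-1)·-0.364 - (3)·-0.247) / (8) = 0.422
Iteration 2:
  α = (-4 - (4)·-0.247 - (3)·0.422) / (11) = -0.389
  β = (-1 - (-2)·-0.389 - (-3)·0.422) / (7) = -0.073
  γ = (3 - (-1)·-0.389 - (3)·-0.073) / (8) = 0.354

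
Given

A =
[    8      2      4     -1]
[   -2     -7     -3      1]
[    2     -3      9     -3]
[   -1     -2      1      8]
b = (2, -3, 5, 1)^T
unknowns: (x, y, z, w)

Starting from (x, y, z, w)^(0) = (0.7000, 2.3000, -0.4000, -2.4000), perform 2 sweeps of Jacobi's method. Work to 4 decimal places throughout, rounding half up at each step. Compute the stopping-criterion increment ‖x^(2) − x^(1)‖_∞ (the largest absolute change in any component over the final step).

Iteration 1:
  x = (2 - (2)·2.3000 - (4)·-0.4000 - (-1)·-2.4000) / (8) = -0.4250
  y = (-3 - (-2)·0.7000 - (-3)·-0.4000 - (1)·-2.4000) / (-7) = 0.0571
  z = (5 - (2)·0.7000 - (-3)·2.3000 - (-3)·-2.4000) / (9) = 0.3667
  w = (1 - (-1)·0.7000 - (-2)·2.3000 - (1)·-0.4000) / (8) = 0.8375
Iteration 2:
  x = (2 - (2)·0.0571 - (4)·0.3667 - (-1)·0.8375) / (8) = 0.1571
  y = (-3 - (-2)·-0.4250 - (-3)·0.3667 - (1)·0.8375) / (-7) = 0.5125
  z = (5 - (2)·-0.4250 - (-3)·0.0571 - (-3)·0.8375) / (9) = 0.9482
  w = (1 - (-1)·-0.4250 - (-2)·0.0571 - (1)·0.3667) / (8) = 0.0403
Change: (0.5821, 0.4554, 0.5815, -0.7972) → max |·| = 0.7972

0.7972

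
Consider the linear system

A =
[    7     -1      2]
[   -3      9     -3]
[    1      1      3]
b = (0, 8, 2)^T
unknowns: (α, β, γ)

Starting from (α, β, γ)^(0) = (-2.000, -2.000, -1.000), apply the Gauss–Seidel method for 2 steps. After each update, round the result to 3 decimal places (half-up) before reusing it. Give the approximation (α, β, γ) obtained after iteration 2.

Iteration 1:
  α = (0 - (-1)·-2.000 - (2)·-1.000) / (7) = 0.000
  β = (8 - (-3)·0.000 - (-3)·-1.000) / (9) = 0.556
  γ = (2 - (1)·0.000 - (1)·0.556) / (3) = 0.481
Iteration 2:
  α = (0 - (-1)·0.556 - (2)·0.481) / (7) = -0.058
  β = (8 - (-3)·-0.058 - (-3)·0.481) / (9) = 1.030
  γ = (2 - (1)·-0.058 - (1)·1.030) / (3) = 0.343

(-0.058, 1.030, 0.343)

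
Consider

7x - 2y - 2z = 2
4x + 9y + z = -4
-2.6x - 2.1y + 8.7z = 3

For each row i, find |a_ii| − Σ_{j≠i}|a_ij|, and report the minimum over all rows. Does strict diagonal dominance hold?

3

row 1: |7| − (2+2) = 3
row 2: |9| − (4+1) = 4
row 3: |8.7| − (2.6+2.1) = 4
minimum over rows = 3 → strictly diagonally dominant (convergence guaranteed)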